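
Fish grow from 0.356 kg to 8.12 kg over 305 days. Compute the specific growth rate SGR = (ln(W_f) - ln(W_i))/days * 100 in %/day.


ln(W_f) = ln(8.12) = 2.0943302
ln(W_i) = ln(0.356) = -1.0328245
ln(W_f) - ln(W_i) = 2.0943302 - -1.0328245 = 3.1271547
SGR = 3.1271547 / 305 * 100 = 1.0253 %/day

1.0253 %/day


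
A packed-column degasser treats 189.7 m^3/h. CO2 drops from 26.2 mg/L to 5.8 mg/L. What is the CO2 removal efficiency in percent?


CO2_out / CO2_in = 5.8 / 26.2 = 0.22137405
Fraction remaining = 0.22137405
efficiency = (1 - 0.22137405) * 100 = 77.8626 %

77.8626 %


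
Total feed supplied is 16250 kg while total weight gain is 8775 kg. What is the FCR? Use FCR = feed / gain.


FCR = feed consumed / weight gained
FCR = 16250 kg / 8775 kg = 1.85185

1.85185


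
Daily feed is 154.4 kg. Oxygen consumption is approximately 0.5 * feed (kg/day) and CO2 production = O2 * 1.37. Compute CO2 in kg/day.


O2 = 154.4 * 0.5 = 77.2
CO2 = 77.2 * 1.37 = 105.764

105.764 kg/day


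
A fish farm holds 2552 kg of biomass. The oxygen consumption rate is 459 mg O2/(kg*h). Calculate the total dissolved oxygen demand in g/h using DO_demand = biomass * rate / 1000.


Total O2 consumption (mg/h) = 2552 kg * 459 mg/(kg*h) = 1171368 mg/h
Convert to g/h: 1171368 / 1000 = 1171.368 g/h

1171.368 g/h


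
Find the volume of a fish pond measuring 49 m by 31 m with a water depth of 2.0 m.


Base area = L * W = 49 * 31 = 1519 m^2
Volume = area * depth = 1519 * 2.0 = 3038 m^3

3038 m^3


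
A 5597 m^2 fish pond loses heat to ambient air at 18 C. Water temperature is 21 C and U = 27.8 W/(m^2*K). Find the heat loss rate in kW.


Temperature difference dT = 21 - 18 = 3 K
Heat loss (W) = U * A * dT = 27.8 * 5597 * 3 = 466789.8 W
Convert to kW: 466789.8 / 1000 = 466.7898 kW

466.7898 kW


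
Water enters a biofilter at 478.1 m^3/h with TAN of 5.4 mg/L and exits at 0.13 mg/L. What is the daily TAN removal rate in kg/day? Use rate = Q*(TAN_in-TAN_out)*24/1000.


Concentration drop: TAN_in - TAN_out = 5.4 - 0.13 = 5.27 mg/L
Hourly TAN removed = Q * dTAN = 478.1 m^3/h * 5.27 mg/L = 2519.587 g/h  (m^3/h * mg/L = g/h)
Daily TAN removed = 2519.587 * 24 = 60470.088 g/day
Convert to kg/day: 60470.088 / 1000 = 60.470088 kg/day

60.470088 kg/day


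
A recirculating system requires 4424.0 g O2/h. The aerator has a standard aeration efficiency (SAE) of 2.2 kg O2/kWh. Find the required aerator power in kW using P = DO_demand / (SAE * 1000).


SAE in g O2/kWh = 2.2 * 1000 = 2200 g/kWh
P = DO_demand / SAE_g = 4424.0 / 2200 = 2.01091 kW

2.01091 kW


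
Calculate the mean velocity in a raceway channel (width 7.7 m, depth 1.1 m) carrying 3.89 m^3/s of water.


Cross-sectional area = W * d = 7.7 * 1.1 = 8.47 m^2
Velocity = Q / A = 3.89 / 8.47 = 0.459268 m/s

0.459268 m/s


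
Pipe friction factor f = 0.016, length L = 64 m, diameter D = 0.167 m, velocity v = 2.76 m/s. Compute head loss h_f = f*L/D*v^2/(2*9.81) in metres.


v^2 = 2.76^2 = 7.6176 m^2/s^2
L/D = 64/0.167 = 383.23353
h_f = f*(L/D)*v^2/(2g) = 0.016 * 383.23353 * 7.6176 / 19.62 = 2.38069 m

2.38069 m


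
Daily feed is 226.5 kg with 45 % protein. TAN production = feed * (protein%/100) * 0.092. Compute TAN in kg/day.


Protein in feed = 226.5 * 45/100 = 101.925 kg/day
TAN = protein * 0.092 = 101.925 * 0.092 = 9.3771 kg/day

9.3771 kg/day


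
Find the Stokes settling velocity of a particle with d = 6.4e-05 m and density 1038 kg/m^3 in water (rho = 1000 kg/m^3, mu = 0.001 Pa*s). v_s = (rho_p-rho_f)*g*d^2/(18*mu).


Density difference: rho_p - rho_f = 1038 - 1000 = 38 kg/m^3
d^2 = (6.4e-05)^2 = 4.096e-09 m^2
Numerator = (rho_p - rho_f) * g * d^2 = 38 * 9.81 * 4.096e-09 = 1.5269069e-06
Denominator = 18 * mu = 18 * 0.001 = 0.018
v_s = 1.5269069e-06 / 0.018 = 8.48282e-05 m/s
Check: Re = rho_f * v_s * d / mu = 1000 * 8.48282e-05 * 6.4e-05 / 0.001 = 0.00543 < 1, so Stokes' law applies.

8.48282e-05 m/s


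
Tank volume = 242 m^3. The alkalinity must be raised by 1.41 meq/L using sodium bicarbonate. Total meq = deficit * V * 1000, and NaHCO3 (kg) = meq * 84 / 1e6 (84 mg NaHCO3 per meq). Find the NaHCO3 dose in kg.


Tank volume in L = 242 m^3 * 1000 = 242000 L
Total meq required = 1.41 meq/L * 242000 L = 341220 meq
NaHCO3 mass = 341220 meq * 84 mg/meq / 1e6 = 28.6625 kg

28.6625 kg


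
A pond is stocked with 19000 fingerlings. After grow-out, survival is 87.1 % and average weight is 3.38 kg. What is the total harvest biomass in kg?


Survivors = 19000 * 87.1/100 = 16549 fish
Harvest biomass = survivors * W_f = 16549 * 3.38 = 55935.62 kg

55935.62 kg


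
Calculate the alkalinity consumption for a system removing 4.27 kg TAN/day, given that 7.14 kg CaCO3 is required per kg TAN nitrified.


Alkalinity factor: 7.14 kg CaCO3 consumed per kg TAN nitrified
alk = 4.27 kg TAN * 7.14 = 30.4878 kg CaCO3/day

30.4878 kg CaCO3/day


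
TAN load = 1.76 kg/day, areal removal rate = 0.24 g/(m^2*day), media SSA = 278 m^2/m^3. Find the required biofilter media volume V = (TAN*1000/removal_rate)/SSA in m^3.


A = 1.76*1000 / 0.24 = 7333.3333 m^2
V = 7333.3333 / 278 = 26.3789

26.3789 m^3


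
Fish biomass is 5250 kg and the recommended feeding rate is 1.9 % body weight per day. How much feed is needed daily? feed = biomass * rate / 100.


Feeding rate fraction = 1.9% / 100 = 0.019
Daily feed = 5250 kg * 0.019 = 99.75 kg/day

99.75 kg/day


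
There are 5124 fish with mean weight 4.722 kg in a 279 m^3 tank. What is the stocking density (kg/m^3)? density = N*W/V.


Total biomass = 5124 fish * 4.722 kg = 24195.528 kg
Density = total biomass / volume = 24195.528 / 279 = 86.7223 kg/m^3

86.7223 kg/m^3


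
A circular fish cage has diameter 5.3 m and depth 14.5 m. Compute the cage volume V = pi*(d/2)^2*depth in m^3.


r = d/2 = 5.3/2 = 2.65 m
Base area = pi*r^2 = pi*2.65^2 = 22.061834 m^2
Volume = 22.061834 * 14.5 = 319.897 m^3

319.897 m^3


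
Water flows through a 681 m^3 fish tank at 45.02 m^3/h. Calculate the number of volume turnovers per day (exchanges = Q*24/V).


Daily flow volume = 45.02 m^3/h * 24 h = 1080.48 m^3/day
Exchanges = daily flow / tank volume = 1080.48 / 681 = 1.58661 exchanges/day

1.58661 exchanges/day


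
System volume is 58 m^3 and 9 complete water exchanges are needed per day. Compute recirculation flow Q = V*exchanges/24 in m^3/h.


Daily recirculation volume = 58 m^3 * 9 = 522 m^3/day
Flow rate Q = daily volume / 24 h = 522 / 24 = 21.75 m^3/h

21.75 m^3/h


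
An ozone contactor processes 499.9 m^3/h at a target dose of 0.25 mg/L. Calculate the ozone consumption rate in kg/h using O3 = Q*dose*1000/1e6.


O3 demand (mg/h) = Q * dose * 1000 = 499.9 * 0.25 * 1000 = 124975 mg/h
Convert mg to kg: 124975 / 1e6 = 0.124975 kg/h

0.124975 kg/h


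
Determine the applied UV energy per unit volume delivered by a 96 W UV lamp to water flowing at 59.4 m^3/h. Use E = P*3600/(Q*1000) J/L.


Energy delivered per hour = 96 W * 3600 s = 345600 J/h
Volume treated per hour = 59.4 m^3/h * 1000 = 59400 L/h
dose = 345600 / 59400 = 5.81818 J/L

5.81818 J/L


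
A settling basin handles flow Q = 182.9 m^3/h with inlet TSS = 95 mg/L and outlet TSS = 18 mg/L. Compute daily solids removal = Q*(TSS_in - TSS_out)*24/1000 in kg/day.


Concentration drop: TSS_in - TSS_out = 95 - 18 = 77 mg/L
Hourly solids removed = Q * dTSS = 182.9 m^3/h * 77 mg/L = 14083.3 g/h  (m^3/h * mg/L = g/h)
Daily solids removed = 14083.3 * 24 = 337999.2 g/day
Convert g to kg: 337999.2 / 1000 = 337.9992 kg/day

337.9992 kg/day


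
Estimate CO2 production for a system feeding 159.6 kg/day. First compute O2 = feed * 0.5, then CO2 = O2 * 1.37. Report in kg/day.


O2 = 159.6 * 0.5 = 79.8
CO2 = 79.8 * 1.37 = 109.326

109.326 kg/day


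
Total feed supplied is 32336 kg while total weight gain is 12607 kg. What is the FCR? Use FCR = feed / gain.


FCR = feed consumed / weight gained
FCR = 32336 kg / 12607 kg = 2.56492

2.56492


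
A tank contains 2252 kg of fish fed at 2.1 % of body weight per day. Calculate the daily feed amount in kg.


Feeding rate fraction = 2.1% / 100 = 0.021
Daily feed = 2252 kg * 0.021 = 47.292 kg/day

47.292 kg/day


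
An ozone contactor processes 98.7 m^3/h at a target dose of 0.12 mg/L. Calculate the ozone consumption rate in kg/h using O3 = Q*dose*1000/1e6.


O3 demand (mg/h) = Q * dose * 1000 = 98.7 * 0.12 * 1000 = 11844 mg/h
Convert mg to kg: 11844 / 1e6 = 0.011844 kg/h

0.011844 kg/h


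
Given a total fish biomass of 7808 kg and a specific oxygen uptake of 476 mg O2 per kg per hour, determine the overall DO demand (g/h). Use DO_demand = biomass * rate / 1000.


Total O2 consumption (mg/h) = 7808 kg * 476 mg/(kg*h) = 3716608 mg/h
Convert to g/h: 3716608 / 1000 = 3716.608 g/h

3716.608 g/h


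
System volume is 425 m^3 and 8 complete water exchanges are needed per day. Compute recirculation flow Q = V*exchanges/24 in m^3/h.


Daily recirculation volume = 425 m^3 * 8 = 3400 m^3/day
Flow rate Q = daily volume / 24 h = 3400 / 24 = 141.667 m^3/h

141.667 m^3/h


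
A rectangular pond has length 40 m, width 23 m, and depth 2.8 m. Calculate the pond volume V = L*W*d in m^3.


Base area = L * W = 40 * 23 = 920 m^2
Volume = area * depth = 920 * 2.8 = 2576 m^3

2576 m^3


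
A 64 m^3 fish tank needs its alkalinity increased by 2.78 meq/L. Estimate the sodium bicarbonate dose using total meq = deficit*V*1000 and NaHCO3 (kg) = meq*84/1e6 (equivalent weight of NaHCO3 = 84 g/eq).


Tank volume in L = 64 m^3 * 1000 = 64000 L
Total meq required = 2.78 meq/L * 64000 L = 177920 meq
NaHCO3 mass = 177920 meq * 84 mg/meq / 1e6 = 14.9453 kg

14.9453 kg


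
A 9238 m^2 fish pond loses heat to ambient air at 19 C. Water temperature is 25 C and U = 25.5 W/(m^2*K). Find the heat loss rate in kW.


Temperature difference dT = 25 - 19 = 6 K
Heat loss (W) = U * A * dT = 25.5 * 9238 * 6 = 1413414 W
Convert to kW: 1413414 / 1000 = 1413.414 kW

1413.414 kW


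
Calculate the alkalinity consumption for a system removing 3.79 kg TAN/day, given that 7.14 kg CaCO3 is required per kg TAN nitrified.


Alkalinity factor: 7.14 kg CaCO3 consumed per kg TAN nitrified
alk = 3.79 kg TAN * 7.14 = 27.0606 kg CaCO3/day

27.0606 kg CaCO3/day


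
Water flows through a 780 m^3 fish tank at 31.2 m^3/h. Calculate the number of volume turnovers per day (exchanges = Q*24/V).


Daily flow volume = 31.2 m^3/h * 24 h = 748.8 m^3/day
Exchanges = daily flow / tank volume = 748.8 / 780 = 0.96 exchanges/day

0.96 exchanges/day


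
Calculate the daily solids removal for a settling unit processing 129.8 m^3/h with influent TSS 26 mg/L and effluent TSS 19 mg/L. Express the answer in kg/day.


Concentration drop: TSS_in - TSS_out = 26 - 19 = 7 mg/L
Hourly solids removed = Q * dTSS = 129.8 m^3/h * 7 mg/L = 908.6 g/h  (m^3/h * mg/L = g/h)
Daily solids removed = 908.6 * 24 = 21806.4 g/day
Convert g to kg: 21806.4 / 1000 = 21.8064 kg/day

21.8064 kg/day


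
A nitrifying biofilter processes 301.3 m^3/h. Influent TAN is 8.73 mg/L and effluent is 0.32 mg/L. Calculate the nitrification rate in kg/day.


Concentration drop: TAN_in - TAN_out = 8.73 - 0.32 = 8.41 mg/L
Hourly TAN removed = Q * dTAN = 301.3 m^3/h * 8.41 mg/L = 2533.933 g/h  (m^3/h * mg/L = g/h)
Daily TAN removed = 2533.933 * 24 = 60814.392 g/day
Convert to kg/day: 60814.392 / 1000 = 60.814392 kg/day

60.814392 kg/day


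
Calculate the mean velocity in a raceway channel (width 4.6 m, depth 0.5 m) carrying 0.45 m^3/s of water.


Cross-sectional area = W * d = 4.6 * 0.5 = 2.3 m^2
Velocity = Q / A = 0.45 / 2.3 = 0.195652 m/s

0.195652 m/s


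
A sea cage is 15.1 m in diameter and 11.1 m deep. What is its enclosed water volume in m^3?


r = d/2 = 15.1/2 = 7.55 m
Base area = pi*r^2 = pi*7.55^2 = 179.07864 m^2
Volume = 179.07864 * 11.1 = 1987.77 m^3

1987.77 m^3


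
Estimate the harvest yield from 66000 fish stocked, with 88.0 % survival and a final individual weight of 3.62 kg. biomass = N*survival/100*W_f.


Survivors = 66000 * 88.0/100 = 58080 fish
Harvest biomass = survivors * W_f = 58080 * 3.62 = 210249.6 kg

210249.6 kg


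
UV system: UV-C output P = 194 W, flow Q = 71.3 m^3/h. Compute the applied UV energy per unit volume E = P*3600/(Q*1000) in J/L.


Energy delivered per hour = 194 W * 3600 s = 698400 J/h
Volume treated per hour = 71.3 m^3/h * 1000 = 71300 L/h
dose = 698400 / 71300 = 9.79523 J/L

9.79523 J/L


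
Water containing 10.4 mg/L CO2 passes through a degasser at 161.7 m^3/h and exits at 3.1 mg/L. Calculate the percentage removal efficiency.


CO2_out / CO2_in = 3.1 / 10.4 = 0.29807692
Fraction remaining = 0.29807692
efficiency = (1 - 0.29807692) * 100 = 70.1923 %

70.1923 %


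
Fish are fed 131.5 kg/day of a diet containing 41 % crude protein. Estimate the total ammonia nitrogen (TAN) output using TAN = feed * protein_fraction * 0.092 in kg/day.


Protein in feed = 131.5 * 41/100 = 53.915 kg/day
TAN = protein * 0.092 = 53.915 * 0.092 = 4.96018 kg/day

4.96018 kg/day


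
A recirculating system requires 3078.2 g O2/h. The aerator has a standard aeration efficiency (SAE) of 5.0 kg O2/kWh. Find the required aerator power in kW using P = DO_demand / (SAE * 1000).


SAE in g O2/kWh = 5.0 * 1000 = 5000 g/kWh
P = DO_demand / SAE_g = 3078.2 / 5000 = 0.61564 kW

0.61564 kW


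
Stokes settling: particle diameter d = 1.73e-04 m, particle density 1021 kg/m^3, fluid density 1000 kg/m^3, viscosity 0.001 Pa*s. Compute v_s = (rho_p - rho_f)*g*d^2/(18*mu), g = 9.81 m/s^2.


Density difference: rho_p - rho_f = 1021 - 1000 = 21 kg/m^3
d^2 = (1.73e-04)^2 = 2.9929e-08 m^2
Numerator = (rho_p - rho_f) * g * d^2 = 21 * 9.81 * 2.9929e-08 = 6.1656733e-06
Denominator = 18 * mu = 18 * 0.001 = 0.018
v_s = 6.1656733e-06 / 0.018 = 3.42537e-04 m/s
Check: Re = rho_f * v_s * d / mu = 1000 * 3.42537e-04 * 1.73e-04 / 0.001 = 0.0593 < 1, so Stokes' law applies.

3.42537e-04 m/s


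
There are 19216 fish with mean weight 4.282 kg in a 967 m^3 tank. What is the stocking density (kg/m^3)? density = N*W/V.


Total biomass = 19216 fish * 4.282 kg = 82282.912 kg
Density = total biomass / volume = 82282.912 / 967 = 85.0909 kg/m^3

85.0909 kg/m^3


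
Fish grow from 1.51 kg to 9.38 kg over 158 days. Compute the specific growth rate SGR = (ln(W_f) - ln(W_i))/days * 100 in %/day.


ln(W_f) = ln(9.38) = 2.2385798
ln(W_i) = ln(1.51) = 0.41210965
ln(W_f) - ln(W_i) = 2.2385798 - 0.41210965 = 1.8264702
SGR = 1.8264702 / 158 * 100 = 1.15599 %/day

1.15599 %/day


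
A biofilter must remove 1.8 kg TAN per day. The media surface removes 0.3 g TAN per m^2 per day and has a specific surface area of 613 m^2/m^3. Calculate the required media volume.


A = 1.8*1000 / 0.3 = 6000 m^2
V = 6000 / 613 = 9.78793

9.78793 m^3


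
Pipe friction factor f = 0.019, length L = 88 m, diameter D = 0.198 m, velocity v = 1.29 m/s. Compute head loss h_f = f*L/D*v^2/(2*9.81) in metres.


v^2 = 1.29^2 = 1.6641 m^2/s^2
L/D = 88/0.198 = 444.44444
h_f = f*(L/D)*v^2/(2g) = 0.019 * 444.44444 * 1.6641 / 19.62 = 0.716228 m

0.716228 m


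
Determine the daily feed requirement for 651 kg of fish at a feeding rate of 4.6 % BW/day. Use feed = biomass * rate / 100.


Feeding rate fraction = 4.6% / 100 = 0.046
Daily feed = 651 kg * 0.046 = 29.946 kg/day

29.946 kg/day


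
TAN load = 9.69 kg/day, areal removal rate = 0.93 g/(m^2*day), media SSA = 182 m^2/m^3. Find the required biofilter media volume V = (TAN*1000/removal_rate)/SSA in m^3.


A = 9.69*1000 / 0.93 = 10419.355 m^2
V = 10419.355 / 182 = 57.2492

57.2492 m^3


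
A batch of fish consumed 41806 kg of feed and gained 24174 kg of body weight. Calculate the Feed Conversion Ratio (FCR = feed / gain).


FCR = feed consumed / weight gained
FCR = 41806 kg / 24174 kg = 1.72938

1.72938


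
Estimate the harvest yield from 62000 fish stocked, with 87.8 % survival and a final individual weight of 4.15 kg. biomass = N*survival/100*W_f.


Survivors = 62000 * 87.8/100 = 54436 fish
Harvest biomass = survivors * W_f = 54436 * 4.15 = 225909.4 kg

225909.4 kg


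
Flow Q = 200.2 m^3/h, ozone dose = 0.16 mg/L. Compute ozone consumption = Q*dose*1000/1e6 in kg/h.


O3 demand (mg/h) = Q * dose * 1000 = 200.2 * 0.16 * 1000 = 32032 mg/h
Convert mg to kg: 32032 / 1e6 = 0.032032 kg/h

0.032032 kg/h


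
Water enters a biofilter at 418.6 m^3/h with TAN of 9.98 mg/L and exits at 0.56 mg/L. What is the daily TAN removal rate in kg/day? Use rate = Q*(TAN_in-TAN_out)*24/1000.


Concentration drop: TAN_in - TAN_out = 9.98 - 0.56 = 9.42 mg/L
Hourly TAN removed = Q * dTAN = 418.6 m^3/h * 9.42 mg/L = 3943.212 g/h  (m^3/h * mg/L = g/h)
Daily TAN removed = 3943.212 * 24 = 94637.088 g/day
Convert to kg/day: 94637.088 / 1000 = 94.637088 kg/day

94.637088 kg/day


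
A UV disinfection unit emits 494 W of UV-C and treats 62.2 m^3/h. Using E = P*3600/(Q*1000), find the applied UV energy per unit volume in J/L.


Energy delivered per hour = 494 W * 3600 s = 1778400 J/h
Volume treated per hour = 62.2 m^3/h * 1000 = 62200 L/h
dose = 1778400 / 62200 = 28.5916 J/L

28.5916 J/L


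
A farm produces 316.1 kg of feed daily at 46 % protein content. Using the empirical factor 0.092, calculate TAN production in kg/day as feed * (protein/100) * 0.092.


Protein in feed = 316.1 * 46/100 = 145.406 kg/day
TAN = protein * 0.092 = 145.406 * 0.092 = 13.377352 kg/day

13.377352 kg/day


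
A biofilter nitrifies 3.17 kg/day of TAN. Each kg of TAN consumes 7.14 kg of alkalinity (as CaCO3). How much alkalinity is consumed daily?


Alkalinity factor: 7.14 kg CaCO3 consumed per kg TAN nitrified
alk = 3.17 kg TAN * 7.14 = 22.6338 kg CaCO3/day

22.6338 kg CaCO3/day


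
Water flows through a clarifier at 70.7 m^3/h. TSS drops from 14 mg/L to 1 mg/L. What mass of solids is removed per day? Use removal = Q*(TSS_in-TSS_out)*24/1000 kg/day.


Concentration drop: TSS_in - TSS_out = 14 - 1 = 13 mg/L
Hourly solids removed = Q * dTSS = 70.7 m^3/h * 13 mg/L = 919.1 g/h  (m^3/h * mg/L = g/h)
Daily solids removed = 919.1 * 24 = 22058.4 g/day
Convert g to kg: 22058.4 / 1000 = 22.0584 kg/day

22.0584 kg/day


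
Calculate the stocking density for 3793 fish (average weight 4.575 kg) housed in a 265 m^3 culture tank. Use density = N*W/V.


Total biomass = 3793 fish * 4.575 kg = 17352.975 kg
Density = total biomass / volume = 17352.975 / 265 = 65.4829 kg/m^3

65.4829 kg/m^3


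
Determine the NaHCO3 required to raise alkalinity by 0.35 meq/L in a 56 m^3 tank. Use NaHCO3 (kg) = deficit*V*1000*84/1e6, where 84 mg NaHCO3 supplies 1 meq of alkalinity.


Tank volume in L = 56 m^3 * 1000 = 56000 L
Total meq required = 0.35 meq/L * 56000 L = 19600 meq
NaHCO3 mass = 19600 meq * 84 mg/meq / 1e6 = 1.6464 kg

1.6464 kg


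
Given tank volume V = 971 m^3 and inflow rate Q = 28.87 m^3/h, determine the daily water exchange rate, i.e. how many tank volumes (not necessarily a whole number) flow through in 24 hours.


Daily flow volume = 28.87 m^3/h * 24 h = 692.88 m^3/day
Exchanges = daily flow / tank volume = 692.88 / 971 = 0.713574 exchanges/day

0.713574 exchanges/day


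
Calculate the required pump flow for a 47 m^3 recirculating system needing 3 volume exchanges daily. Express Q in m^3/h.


Daily recirculation volume = 47 m^3 * 3 = 141 m^3/day
Flow rate Q = daily volume / 24 h = 141 / 24 = 5.875 m^3/h

5.875 m^3/h


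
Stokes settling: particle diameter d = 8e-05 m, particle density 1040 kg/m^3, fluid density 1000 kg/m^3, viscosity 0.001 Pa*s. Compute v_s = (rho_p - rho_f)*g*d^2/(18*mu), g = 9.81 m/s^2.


Density difference: rho_p - rho_f = 1040 - 1000 = 40 kg/m^3
d^2 = (8e-05)^2 = 6.4e-09 m^2
Numerator = (rho_p - rho_f) * g * d^2 = 40 * 9.81 * 6.4e-09 = 2.51136e-06
Denominator = 18 * mu = 18 * 0.001 = 0.018
v_s = 2.51136e-06 / 0.018 = 1.3952e-04 m/s
Check: Re = rho_f * v_s * d / mu = 1000 * 1.3952e-04 * 8e-05 / 0.001 = 0.0112 < 1, so Stokes' law applies.

1.3952e-04 m/s


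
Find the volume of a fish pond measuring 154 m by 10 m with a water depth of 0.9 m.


Base area = L * W = 154 * 10 = 1540 m^2
Volume = area * depth = 1540 * 0.9 = 1386 m^3

1386 m^3


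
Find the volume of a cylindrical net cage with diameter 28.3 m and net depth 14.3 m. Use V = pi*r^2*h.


r = d/2 = 28.3/2 = 14.15 m
Base area = pi*r^2 = pi*14.15^2 = 629.01754 m^2
Volume = 629.01754 * 14.3 = 8994.95 m^3

8994.95 m^3


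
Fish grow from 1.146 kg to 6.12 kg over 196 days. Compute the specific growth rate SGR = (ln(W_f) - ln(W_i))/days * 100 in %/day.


ln(W_f) = ln(6.12) = 1.8115621
ln(W_i) = ln(1.146) = 0.13627762
ln(W_f) - ln(W_i) = 1.8115621 - 0.13627762 = 1.6752845
SGR = 1.6752845 / 196 * 100 = 0.854737 %/day

0.854737 %/day


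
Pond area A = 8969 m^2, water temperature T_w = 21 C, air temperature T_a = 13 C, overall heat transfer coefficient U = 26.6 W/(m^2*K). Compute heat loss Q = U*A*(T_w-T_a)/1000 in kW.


Temperature difference dT = 21 - 13 = 8 K
Heat loss (W) = U * A * dT = 26.6 * 8969 * 8 = 1908603.2 W
Convert to kW: 1908603.2 / 1000 = 1908.6032 kW

1908.6032 kW


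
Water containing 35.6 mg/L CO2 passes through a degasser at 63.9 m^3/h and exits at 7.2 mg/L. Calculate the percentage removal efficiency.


CO2_out / CO2_in = 7.2 / 35.6 = 0.20224719
Fraction remaining = 0.20224719
efficiency = (1 - 0.20224719) * 100 = 79.7753 %

79.7753 %


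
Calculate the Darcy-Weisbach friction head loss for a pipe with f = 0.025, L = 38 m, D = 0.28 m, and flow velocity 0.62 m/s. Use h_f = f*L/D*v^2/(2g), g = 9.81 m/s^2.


v^2 = 0.62^2 = 0.3844 m^2/s^2
L/D = 38/0.28 = 135.71429
h_f = f*(L/D)*v^2/(2g) = 0.025 * 135.71429 * 0.3844 / 19.62 = 0.0664737 m

0.0664737 m


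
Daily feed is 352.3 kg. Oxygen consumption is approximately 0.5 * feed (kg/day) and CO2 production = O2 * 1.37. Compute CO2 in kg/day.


O2 = 352.3 * 0.5 = 176.15
CO2 = 176.15 * 1.37 = 241.3255

241.3255 kg/day


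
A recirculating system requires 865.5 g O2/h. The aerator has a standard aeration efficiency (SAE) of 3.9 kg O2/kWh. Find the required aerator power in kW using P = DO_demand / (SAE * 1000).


SAE in g O2/kWh = 3.9 * 1000 = 3900 g/kWh
P = DO_demand / SAE_g = 865.5 / 3900 = 0.221923 kW

0.221923 kW


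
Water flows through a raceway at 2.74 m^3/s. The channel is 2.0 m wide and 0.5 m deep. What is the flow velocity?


Cross-sectional area = W * d = 2.0 * 0.5 = 1 m^2
Velocity = Q / A = 2.74 / 1 = 2.74 m/s

2.74 m/s


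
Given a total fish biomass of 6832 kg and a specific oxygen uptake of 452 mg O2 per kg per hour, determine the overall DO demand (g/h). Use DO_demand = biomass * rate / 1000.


Total O2 consumption (mg/h) = 6832 kg * 452 mg/(kg*h) = 3088064 mg/h
Convert to g/h: 3088064 / 1000 = 3088.064 g/h

3088.064 g/h


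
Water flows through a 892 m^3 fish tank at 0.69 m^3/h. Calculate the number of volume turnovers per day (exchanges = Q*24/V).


Daily flow volume = 0.69 m^3/h * 24 h = 16.56 m^3/day
Exchanges = daily flow / tank volume = 16.56 / 892 = 0.018565 exchanges/day

0.018565 exchanges/day


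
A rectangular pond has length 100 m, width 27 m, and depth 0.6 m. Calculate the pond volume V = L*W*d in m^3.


Base area = L * W = 100 * 27 = 2700 m^2
Volume = area * depth = 2700 * 0.6 = 1620 m^3

1620 m^3


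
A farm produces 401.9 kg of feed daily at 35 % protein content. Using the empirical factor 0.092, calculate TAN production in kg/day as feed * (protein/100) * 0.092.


Protein in feed = 401.9 * 35/100 = 140.665 kg/day
TAN = protein * 0.092 = 140.665 * 0.092 = 12.94118 kg/day

12.94118 kg/day


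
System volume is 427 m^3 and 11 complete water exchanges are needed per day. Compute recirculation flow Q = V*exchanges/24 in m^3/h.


Daily recirculation volume = 427 m^3 * 11 = 4697 m^3/day
Flow rate Q = daily volume / 24 h = 4697 / 24 = 195.708 m^3/h

195.708 m^3/h


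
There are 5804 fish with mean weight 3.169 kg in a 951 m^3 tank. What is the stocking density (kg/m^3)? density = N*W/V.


Total biomass = 5804 fish * 3.169 kg = 18392.876 kg
Density = total biomass / volume = 18392.876 / 951 = 19.3406 kg/m^3

19.3406 kg/m^3


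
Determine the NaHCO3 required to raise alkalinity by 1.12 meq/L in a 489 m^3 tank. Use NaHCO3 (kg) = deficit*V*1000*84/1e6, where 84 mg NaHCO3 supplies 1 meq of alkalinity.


Tank volume in L = 489 m^3 * 1000 = 489000 L
Total meq required = 1.12 meq/L * 489000 L = 547680 meq
NaHCO3 mass = 547680 meq * 84 mg/meq / 1e6 = 46.0051 kg

46.0051 kg


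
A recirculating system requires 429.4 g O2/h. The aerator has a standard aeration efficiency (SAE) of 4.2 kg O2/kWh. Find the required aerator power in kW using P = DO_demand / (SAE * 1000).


SAE in g O2/kWh = 4.2 * 1000 = 4200 g/kWh
P = DO_demand / SAE_g = 429.4 / 4200 = 0.102238 kW

0.102238 kW


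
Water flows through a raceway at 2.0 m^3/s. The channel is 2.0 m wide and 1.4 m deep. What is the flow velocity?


Cross-sectional area = W * d = 2.0 * 1.4 = 2.8 m^2
Velocity = Q / A = 2.0 / 2.8 = 0.714286 m/s

0.714286 m/s


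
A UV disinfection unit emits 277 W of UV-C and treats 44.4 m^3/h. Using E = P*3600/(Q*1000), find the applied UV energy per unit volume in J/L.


Energy delivered per hour = 277 W * 3600 s = 997200 J/h
Volume treated per hour = 44.4 m^3/h * 1000 = 44400 L/h
dose = 997200 / 44400 = 22.4595 J/L

22.4595 J/L


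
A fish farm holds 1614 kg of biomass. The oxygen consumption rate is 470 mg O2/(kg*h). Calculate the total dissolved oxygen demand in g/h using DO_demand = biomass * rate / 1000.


Total O2 consumption (mg/h) = 1614 kg * 470 mg/(kg*h) = 758580 mg/h
Convert to g/h: 758580 / 1000 = 758.58 g/h

758.58 g/h


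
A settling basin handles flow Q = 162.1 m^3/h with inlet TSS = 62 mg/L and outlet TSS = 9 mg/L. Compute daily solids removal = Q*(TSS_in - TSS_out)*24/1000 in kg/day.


Concentration drop: TSS_in - TSS_out = 62 - 9 = 53 mg/L
Hourly solids removed = Q * dTSS = 162.1 m^3/h * 53 mg/L = 8591.3 g/h  (m^3/h * mg/L = g/h)
Daily solids removed = 8591.3 * 24 = 206191.2 g/day
Convert g to kg: 206191.2 / 1000 = 206.1912 kg/day

206.1912 kg/day


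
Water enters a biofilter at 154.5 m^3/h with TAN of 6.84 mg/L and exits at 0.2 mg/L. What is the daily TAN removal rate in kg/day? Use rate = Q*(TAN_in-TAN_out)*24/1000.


Concentration drop: TAN_in - TAN_out = 6.84 - 0.2 = 6.64 mg/L
Hourly TAN removed = Q * dTAN = 154.5 m^3/h * 6.64 mg/L = 1025.88 g/h  (m^3/h * mg/L = g/h)
Daily TAN removed = 1025.88 * 24 = 24621.12 g/day
Convert to kg/day: 24621.12 / 1000 = 24.62112 kg/day

24.62112 kg/day


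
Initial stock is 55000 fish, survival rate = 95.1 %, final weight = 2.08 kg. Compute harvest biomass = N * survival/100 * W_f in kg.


Survivors = 55000 * 95.1/100 = 52305 fish
Harvest biomass = survivors * W_f = 52305 * 2.08 = 108794.4 kg

108794.4 kg


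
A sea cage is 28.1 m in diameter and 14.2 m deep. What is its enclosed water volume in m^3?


r = d/2 = 28.1/2 = 14.05 m
Base area = pi*r^2 = pi*14.05^2 = 620.15824 m^2
Volume = 620.15824 * 14.2 = 8806.25 m^3

8806.25 m^3


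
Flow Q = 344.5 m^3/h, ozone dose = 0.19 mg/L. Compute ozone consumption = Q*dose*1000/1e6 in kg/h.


O3 demand (mg/h) = Q * dose * 1000 = 344.5 * 0.19 * 1000 = 65455 mg/h
Convert mg to kg: 65455 / 1e6 = 0.065455 kg/h

0.065455 kg/h


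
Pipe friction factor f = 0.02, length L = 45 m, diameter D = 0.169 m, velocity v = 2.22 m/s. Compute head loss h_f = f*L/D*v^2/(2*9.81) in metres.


v^2 = 2.22^2 = 4.9284 m^2/s^2
L/D = 45/0.169 = 266.27219
h_f = f*(L/D)*v^2/(2g) = 0.02 * 266.27219 * 4.9284 / 19.62 = 1.33771 m

1.33771 m


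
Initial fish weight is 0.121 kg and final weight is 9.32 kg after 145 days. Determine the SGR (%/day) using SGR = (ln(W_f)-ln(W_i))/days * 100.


ln(W_f) = ln(9.32) = 2.2321626
ln(W_i) = ln(0.121) = -2.1119647
ln(W_f) - ln(W_i) = 2.2321626 - -2.1119647 = 4.3441273
SGR = 4.3441273 / 145 * 100 = 2.99595 %/day

2.99595 %/day


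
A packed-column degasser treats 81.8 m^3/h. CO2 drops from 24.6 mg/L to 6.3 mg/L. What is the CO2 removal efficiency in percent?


CO2_out / CO2_in = 6.3 / 24.6 = 0.25609756
Fraction remaining = 0.25609756
efficiency = (1 - 0.25609756) * 100 = 74.3902 %

74.3902 %


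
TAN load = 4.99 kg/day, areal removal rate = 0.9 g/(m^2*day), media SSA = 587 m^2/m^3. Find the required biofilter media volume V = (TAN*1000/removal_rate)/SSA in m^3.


A = 4.99*1000 / 0.9 = 5544.4444 m^2
V = 5544.4444 / 587 = 9.44539

9.44539 m^3


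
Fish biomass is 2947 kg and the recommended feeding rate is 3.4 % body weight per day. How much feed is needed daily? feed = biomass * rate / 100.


Feeding rate fraction = 3.4% / 100 = 0.034
Daily feed = 2947 kg * 0.034 = 100.198 kg/day

100.198 kg/day


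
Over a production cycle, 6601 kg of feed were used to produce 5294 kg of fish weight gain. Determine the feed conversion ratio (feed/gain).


FCR = feed consumed / weight gained
FCR = 6601 kg / 5294 kg = 1.24688

1.24688


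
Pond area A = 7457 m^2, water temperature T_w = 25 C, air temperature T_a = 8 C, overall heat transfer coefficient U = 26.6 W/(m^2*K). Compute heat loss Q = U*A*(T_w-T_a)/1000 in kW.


Temperature difference dT = 25 - 8 = 17 K
Heat loss (W) = U * A * dT = 26.6 * 7457 * 17 = 3372055.4 W
Convert to kW: 3372055.4 / 1000 = 3372.0554 kW

3372.0554 kW


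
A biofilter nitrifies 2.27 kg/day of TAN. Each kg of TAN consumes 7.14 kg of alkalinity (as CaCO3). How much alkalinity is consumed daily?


Alkalinity factor: 7.14 kg CaCO3 consumed per kg TAN nitrified
alk = 2.27 kg TAN * 7.14 = 16.2078 kg CaCO3/day

16.2078 kg CaCO3/day


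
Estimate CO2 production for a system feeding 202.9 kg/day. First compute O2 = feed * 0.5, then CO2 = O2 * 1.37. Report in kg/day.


O2 = 202.9 * 0.5 = 101.45
CO2 = 101.45 * 1.37 = 138.9865

138.9865 kg/day


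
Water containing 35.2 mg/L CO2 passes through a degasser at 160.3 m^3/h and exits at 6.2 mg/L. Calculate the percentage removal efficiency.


CO2_out / CO2_in = 6.2 / 35.2 = 0.17613636
Fraction remaining = 0.17613636
efficiency = (1 - 0.17613636) * 100 = 82.3864 %

82.3864 %


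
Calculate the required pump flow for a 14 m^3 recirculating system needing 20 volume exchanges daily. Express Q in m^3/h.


Daily recirculation volume = 14 m^3 * 20 = 280 m^3/day
Flow rate Q = daily volume / 24 h = 280 / 24 = 11.6667 m^3/h

11.6667 m^3/h


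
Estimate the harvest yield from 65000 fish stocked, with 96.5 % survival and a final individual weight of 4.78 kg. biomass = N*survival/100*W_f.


Survivors = 65000 * 96.5/100 = 62725 fish
Harvest biomass = survivors * W_f = 62725 * 4.78 = 299825.5 kg

299825.5 kg


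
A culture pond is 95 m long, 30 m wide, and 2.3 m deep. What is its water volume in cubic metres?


Base area = L * W = 95 * 30 = 2850 m^2
Volume = area * depth = 2850 * 2.3 = 6555 m^3

6555 m^3


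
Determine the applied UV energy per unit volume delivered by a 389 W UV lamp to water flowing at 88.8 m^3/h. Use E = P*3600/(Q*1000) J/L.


Energy delivered per hour = 389 W * 3600 s = 1400400 J/h
Volume treated per hour = 88.8 m^3/h * 1000 = 88800 L/h
dose = 1400400 / 88800 = 15.7703 J/L

15.7703 J/L


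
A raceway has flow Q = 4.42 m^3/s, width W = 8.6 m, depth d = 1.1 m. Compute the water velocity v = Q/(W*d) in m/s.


Cross-sectional area = W * d = 8.6 * 1.1 = 9.46 m^2
Velocity = Q / A = 4.42 / 9.46 = 0.46723 m/s

0.46723 m/s


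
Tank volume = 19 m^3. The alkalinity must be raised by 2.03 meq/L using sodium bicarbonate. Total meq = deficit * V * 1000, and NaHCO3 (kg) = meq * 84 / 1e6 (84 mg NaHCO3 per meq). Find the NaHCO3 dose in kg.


Tank volume in L = 19 m^3 * 1000 = 19000 L
Total meq required = 2.03 meq/L * 19000 L = 38570 meq
NaHCO3 mass = 38570 meq * 84 mg/meq / 1e6 = 3.23988 kg

3.23988 kg


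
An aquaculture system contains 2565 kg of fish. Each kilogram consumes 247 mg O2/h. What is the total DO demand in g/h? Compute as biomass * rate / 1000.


Total O2 consumption (mg/h) = 2565 kg * 247 mg/(kg*h) = 633555 mg/h
Convert to g/h: 633555 / 1000 = 633.555 g/h

633.555 g/h


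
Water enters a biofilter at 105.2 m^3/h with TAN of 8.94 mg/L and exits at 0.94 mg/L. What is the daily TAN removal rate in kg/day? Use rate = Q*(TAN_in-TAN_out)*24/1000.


Concentration drop: TAN_in - TAN_out = 8.94 - 0.94 = 8 mg/L
Hourly TAN removed = Q * dTAN = 105.2 m^3/h * 8 mg/L = 841.6 g/h  (m^3/h * mg/L = g/h)
Daily TAN removed = 841.6 * 24 = 20198.4 g/day
Convert to kg/day: 20198.4 / 1000 = 20.1984 kg/day

20.1984 kg/day


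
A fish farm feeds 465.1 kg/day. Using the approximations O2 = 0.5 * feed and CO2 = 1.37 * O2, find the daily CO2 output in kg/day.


O2 = 465.1 * 0.5 = 232.55
CO2 = 232.55 * 1.37 = 318.5935

318.5935 kg/day


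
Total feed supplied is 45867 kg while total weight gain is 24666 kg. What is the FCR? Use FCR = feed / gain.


FCR = feed consumed / weight gained
FCR = 45867 kg / 24666 kg = 1.85952

1.85952


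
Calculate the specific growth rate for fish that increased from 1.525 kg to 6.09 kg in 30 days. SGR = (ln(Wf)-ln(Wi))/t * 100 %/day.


ln(W_f) = ln(6.09) = 1.8066481
ln(W_i) = ln(1.525) = 0.42199441
ln(W_f) - ln(W_i) = 1.8066481 - 0.42199441 = 1.3846537
SGR = 1.3846537 / 30 * 100 = 4.61551 %/day

4.61551 %/day


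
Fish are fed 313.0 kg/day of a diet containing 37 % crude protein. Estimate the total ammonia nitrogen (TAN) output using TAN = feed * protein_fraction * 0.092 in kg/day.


Protein in feed = 313.0 * 37/100 = 115.81 kg/day
TAN = protein * 0.092 = 115.81 * 0.092 = 10.65452 kg/day

10.65452 kg/day


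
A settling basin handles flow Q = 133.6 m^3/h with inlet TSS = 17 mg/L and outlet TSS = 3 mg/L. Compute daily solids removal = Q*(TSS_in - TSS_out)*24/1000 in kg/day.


Concentration drop: TSS_in - TSS_out = 17 - 3 = 14 mg/L
Hourly solids removed = Q * dTSS = 133.6 m^3/h * 14 mg/L = 1870.4 g/h  (m^3/h * mg/L = g/h)
Daily solids removed = 1870.4 * 24 = 44889.6 g/day
Convert g to kg: 44889.6 / 1000 = 44.8896 kg/day

44.8896 kg/day


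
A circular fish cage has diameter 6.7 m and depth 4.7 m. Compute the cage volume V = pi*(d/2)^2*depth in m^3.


r = d/2 = 6.7/2 = 3.35 m
Base area = pi*r^2 = pi*3.35^2 = 35.256524 m^2
Volume = 35.256524 * 4.7 = 165.706 m^3

165.706 m^3


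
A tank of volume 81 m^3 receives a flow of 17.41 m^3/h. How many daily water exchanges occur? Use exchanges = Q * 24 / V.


Daily flow volume = 17.41 m^3/h * 24 h = 417.84 m^3/day
Exchanges = daily flow / tank volume = 417.84 / 81 = 5.15852 exchanges/day

5.15852 exchanges/day


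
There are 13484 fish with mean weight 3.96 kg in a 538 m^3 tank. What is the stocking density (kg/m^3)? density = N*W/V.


Total biomass = 13484 fish * 3.96 kg = 53396.64 kg
Density = total biomass / volume = 53396.64 / 538 = 99.2503 kg/m^3

99.2503 kg/m^3


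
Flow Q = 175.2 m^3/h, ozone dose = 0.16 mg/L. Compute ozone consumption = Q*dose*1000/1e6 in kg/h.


O3 demand (mg/h) = Q * dose * 1000 = 175.2 * 0.16 * 1000 = 28032 mg/h
Convert mg to kg: 28032 / 1e6 = 0.028032 kg/h

0.028032 kg/h


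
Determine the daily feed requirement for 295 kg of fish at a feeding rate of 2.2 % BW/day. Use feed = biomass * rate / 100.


Feeding rate fraction = 2.2% / 100 = 0.022
Daily feed = 295 kg * 0.022 = 6.49 kg/day

6.49 kg/day


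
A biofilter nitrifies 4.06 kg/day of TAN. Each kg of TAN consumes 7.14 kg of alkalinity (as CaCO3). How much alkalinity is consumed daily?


Alkalinity factor: 7.14 kg CaCO3 consumed per kg TAN nitrified
alk = 4.06 kg TAN * 7.14 = 28.9884 kg CaCO3/day

28.9884 kg CaCO3/day


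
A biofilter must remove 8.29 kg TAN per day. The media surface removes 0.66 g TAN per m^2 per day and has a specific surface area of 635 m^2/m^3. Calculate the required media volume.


A = 8.29*1000 / 0.66 = 12560.606 m^2
V = 12560.606 / 635 = 19.7805

19.7805 m^3


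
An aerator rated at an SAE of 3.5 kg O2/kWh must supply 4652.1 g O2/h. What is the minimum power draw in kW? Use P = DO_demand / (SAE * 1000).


SAE in g O2/kWh = 3.5 * 1000 = 3500 g/kWh
P = DO_demand / SAE_g = 4652.1 / 3500 = 1.32917 kW

1.32917 kW


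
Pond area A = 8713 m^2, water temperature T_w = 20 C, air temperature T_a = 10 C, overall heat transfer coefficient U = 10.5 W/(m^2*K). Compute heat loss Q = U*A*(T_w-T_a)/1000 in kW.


Temperature difference dT = 20 - 10 = 10 K
Heat loss (W) = U * A * dT = 10.5 * 8713 * 10 = 914865 W
Convert to kW: 914865 / 1000 = 914.865 kW

914.865 kW


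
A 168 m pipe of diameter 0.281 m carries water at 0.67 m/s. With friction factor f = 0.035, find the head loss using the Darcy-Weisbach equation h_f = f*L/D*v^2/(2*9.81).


v^2 = 0.67^2 = 0.4489 m^2/s^2
L/D = 168/0.281 = 597.86477
h_f = f*(L/D)*v^2/(2g) = 0.035 * 597.86477 * 0.4489 / 19.62 = 0.478764 m

0.478764 m


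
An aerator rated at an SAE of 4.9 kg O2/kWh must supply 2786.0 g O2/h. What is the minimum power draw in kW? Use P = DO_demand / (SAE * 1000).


SAE in g O2/kWh = 4.9 * 1000 = 4900 g/kWh
P = DO_demand / SAE_g = 2786.0 / 4900 = 0.568571 kW

0.568571 kW


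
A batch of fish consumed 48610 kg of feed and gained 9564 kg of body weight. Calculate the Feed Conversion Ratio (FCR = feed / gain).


FCR = feed consumed / weight gained
FCR = 48610 kg / 9564 kg = 5.0826

5.0826


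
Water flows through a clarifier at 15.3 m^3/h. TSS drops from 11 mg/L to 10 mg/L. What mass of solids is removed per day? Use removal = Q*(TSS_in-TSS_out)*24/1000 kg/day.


Concentration drop: TSS_in - TSS_out = 11 - 10 = 1 mg/L
Hourly solids removed = Q * dTSS = 15.3 m^3/h * 1 mg/L = 15.3 g/h  (m^3/h * mg/L = g/h)
Daily solids removed = 15.3 * 24 = 367.2 g/day
Convert g to kg: 367.2 / 1000 = 0.3672 kg/day

0.3672 kg/day


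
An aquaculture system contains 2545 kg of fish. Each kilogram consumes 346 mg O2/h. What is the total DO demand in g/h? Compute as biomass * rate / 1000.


Total O2 consumption (mg/h) = 2545 kg * 346 mg/(kg*h) = 880570 mg/h
Convert to g/h: 880570 / 1000 = 880.57 g/h

880.57 g/h


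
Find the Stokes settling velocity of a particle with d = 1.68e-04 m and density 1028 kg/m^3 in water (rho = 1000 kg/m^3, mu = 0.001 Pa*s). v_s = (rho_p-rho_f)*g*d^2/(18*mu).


Density difference: rho_p - rho_f = 1028 - 1000 = 28 kg/m^3
d^2 = (1.68e-04)^2 = 2.8224e-08 m^2
Numerator = (rho_p - rho_f) * g * d^2 = 28 * 9.81 * 2.8224e-08 = 7.7525683e-06
Denominator = 18 * mu = 18 * 0.001 = 0.018
v_s = 7.7525683e-06 / 0.018 = 4.30698e-04 m/s
Check: Re = rho_f * v_s * d / mu = 1000 * 4.30698e-04 * 1.68e-04 / 0.001 = 0.0724 < 1, so Stokes' law applies.

4.30698e-04 m/s


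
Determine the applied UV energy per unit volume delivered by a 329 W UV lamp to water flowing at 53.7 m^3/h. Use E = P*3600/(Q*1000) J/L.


Energy delivered per hour = 329 W * 3600 s = 1184400 J/h
Volume treated per hour = 53.7 m^3/h * 1000 = 53700 L/h
dose = 1184400 / 53700 = 22.0559 J/L

22.0559 J/L


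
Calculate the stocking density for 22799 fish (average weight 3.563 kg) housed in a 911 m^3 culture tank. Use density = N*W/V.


Total biomass = 22799 fish * 3.563 kg = 81232.837 kg
Density = total biomass / volume = 81232.837 / 911 = 89.1689 kg/m^3

89.1689 kg/m^3


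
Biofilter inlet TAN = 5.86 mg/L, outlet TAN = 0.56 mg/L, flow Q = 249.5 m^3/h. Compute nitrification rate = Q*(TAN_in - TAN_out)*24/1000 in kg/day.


Concentration drop: TAN_in - TAN_out = 5.86 - 0.56 = 5.3 mg/L
Hourly TAN removed = Q * dTAN = 249.5 m^3/h * 5.3 mg/L = 1322.35 g/h  (m^3/h * mg/L = g/h)
Daily TAN removed = 1322.35 * 24 = 31736.4 g/day
Convert to kg/day: 31736.4 / 1000 = 31.7364 kg/day

31.7364 kg/day


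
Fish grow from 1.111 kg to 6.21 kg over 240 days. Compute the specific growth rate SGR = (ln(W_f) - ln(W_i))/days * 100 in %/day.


ln(W_f) = ln(6.21) = 1.8261609
ln(W_i) = ln(1.111) = 0.10526051
ln(W_f) - ln(W_i) = 1.8261609 - 0.10526051 = 1.7209004
SGR = 1.7209004 / 240 * 100 = 0.717042 %/day

0.717042 %/day


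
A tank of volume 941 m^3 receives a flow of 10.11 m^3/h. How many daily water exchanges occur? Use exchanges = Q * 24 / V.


Daily flow volume = 10.11 m^3/h * 24 h = 242.64 m^3/day
Exchanges = daily flow / tank volume = 242.64 / 941 = 0.257853 exchanges/day

0.257853 exchanges/day
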